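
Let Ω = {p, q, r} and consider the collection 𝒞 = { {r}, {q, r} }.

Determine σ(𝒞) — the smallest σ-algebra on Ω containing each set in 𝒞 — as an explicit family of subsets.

σ(𝒞) = { {}, {p}, {q}, {r}, {p, q}, {p, r}, {q, r}, Ω }

Check:
Start: 𝒞 ∪ {∅, Ω} = { {}, {r}, {q, r}, Ω }.
Pass 1 (2 new):
  {p}  = Ω∖{q, r}
  {p, q}  = Ω∖{r}
Pass 2 (1 new):
  {p, r}  = {r} ∪ {p}
Pass 3: 1 new —
  {q}  = Ω∖{p, r}
After Pass 4 the family is unchanged; done.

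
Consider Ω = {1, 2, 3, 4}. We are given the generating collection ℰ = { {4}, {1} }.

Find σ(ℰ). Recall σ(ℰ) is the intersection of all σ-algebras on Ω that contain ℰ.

Start: ℰ ∪ {∅, Ω} = { {}, {1}, {4}, Ω }.
Iteration 1 (3 new):
  {1,4}  = {4} ∪ {1}
  {1,2,3}  = ᶜ of {4}
  {2,3,4}  = ᶜ of {1}
  — 7 sets.
Iteration 2 (1 new):
  {2,3}  = ᶜ of {1,4}
  — 8 sets.
Iteration 3 adds nothing — fixpoint reached.

Hence σ(ℰ) has 8 members: { {}, {1}, {4}, {1,4}, {2,3}, {1,2,3}, {2,3,4}, Ω }.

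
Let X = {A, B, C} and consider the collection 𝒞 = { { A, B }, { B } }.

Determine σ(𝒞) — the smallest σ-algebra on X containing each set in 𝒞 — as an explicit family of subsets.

σ(𝒞) (8 sets): { {  }, { A }, { B }, { C }, { A, B }, { A, C }, { B, C }, X }

Derivation:
Take S₀ = 𝒞 ∪ {∅, X} = { {  }, { B }, { A, B }, X }.
Step 1: +2 →
  { C }  = X∖{ A, B }
  { A, C }  = X∖{ B }
Step 2 (1 new):
  { B, C }  = { C } ∪ { B }
Step 3: +1 →
  { A }  = X∖{ B, C }
Step 4: stable.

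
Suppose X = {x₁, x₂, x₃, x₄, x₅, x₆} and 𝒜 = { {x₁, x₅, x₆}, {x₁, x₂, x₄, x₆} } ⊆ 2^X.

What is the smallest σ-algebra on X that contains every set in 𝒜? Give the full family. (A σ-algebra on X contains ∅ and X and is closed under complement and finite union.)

Seed the family with 𝒜 together with ∅ and X: { ∅, {x₁, x₅, x₆}, {x₁, x₂, x₄, x₆}, X }.
Iteration 1 adds 3:
  {x₃, x₅}  = X∖{x₁, x₂, x₄, x₆}
  {x₂, x₃, x₄}  = X∖{x₁, x₅, x₆}
  {x₁, x₂, x₄, x₅, x₆}  = {x₁, x₅, x₆} ∪ {x₁, x₂, x₄, x₆}
  [7 total]
Iteration 2. New:
  {x₃}  = X∖{x₁, x₂, x₄, x₅, x₆}
  {x₁, x₃, x₅, x₆}  = {x₁, x₅, x₆} ∪ {x₃, x₅}
  {x₂, x₃, x₄, x₅}  = {x₂, x₃, x₄} ∪ {x₃, x₅}
  {x₁, x₂, x₃, x₄, x₆}  = {x₂, x₃, x₄} ∪ {x₁, x₂, x₄, x₆}
  [11 total]
Iteration 3: +3 →
  {x₅}  = X∖{x₁, x₂, x₃, x₄, x₆}
  {x₁, x₆}  = X∖{x₂, x₃, x₄, x₅}
  {x₂, x₄}  = X∖{x₁, x₃, x₅, x₆}
  [14 total]
Iteration 4: 2 new —
  {x₁, x₃, x₆}  = {x₃} ∪ {x₁, x₆}
  {x₂, x₄, x₅}  = {x₂, x₄} ∪ {x₅}
  [16 total]
Iteration 5: stable.

|σ(𝒜)| = 16.  σ(𝒜) = { ∅, {x₃}, {x₅}, {x₁, x₆}, {x₂, x₄}, {x₃, x₅}, {x₁, x₃, x₆}, {x₁, x₅, x₆}, {x₂, x₃, x₄}, {x₂, x₄, x₅}, {x₁, x₂, x₄, x₆}, {x₁, x₃, x₅, x₆}, {x₂, x₃, x₄, x₅}, {x₁, x₂, x₃, x₄, x₆}, {x₁, x₂, x₄, x₅, x₆}, X }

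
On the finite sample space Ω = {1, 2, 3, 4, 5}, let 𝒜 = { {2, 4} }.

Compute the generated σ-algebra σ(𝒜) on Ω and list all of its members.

Seed the family with 𝒜 together with ∅ and Ω: { ∅, {2, 4}, Ω }.
Iteration 1: 1 new —
  {1, 3, 5}  = Ω∖{2, 4}
  — 4 sets.
Iteration 2: no new sets; the family is a σ-algebra.

Therefore σ(𝒜) = { ∅, {2, 4}, {1, 3, 5}, Ω } (|σ(𝒜)| = 4).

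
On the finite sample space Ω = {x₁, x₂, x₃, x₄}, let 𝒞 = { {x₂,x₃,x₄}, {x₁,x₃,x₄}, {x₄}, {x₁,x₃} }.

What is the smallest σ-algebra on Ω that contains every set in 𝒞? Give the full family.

|σ(𝒞)| = 16.  σ(𝒞) = { ∅, {x₁}, {x₂}, {x₃}, {x₄}, {x₁,x₂}, {x₁,x₃}, {x₁,x₄}, {x₂,x₃}, {x₂,x₄}, {x₃,x₄}, {x₁,x₂,x₃}, {x₁,x₂,x₄}, {x₁,x₃,x₄}, {x₂,x₃,x₄}, Ω }

Derivation:
Begin from { ∅, {x₄}, {x₁,x₃}, {x₁,x₃,x₄}, {x₂,x₃,x₄}, Ω } (that is, 𝒞 plus ∅ and Ω).
Round 1: 4 new —
  {x₁}  = complement {x₂,x₃,x₄}
  {x₂}  = complement {x₁,x₃,x₄}
  {x₂,x₄}  = complement {x₁,x₃}
  {x₁,x₂,x₃}  = complement {x₄}
  (now 10)
Round 2. New:
  {x₁,x₂}  = {x₂} ∪ {x₁}
  {x₁,x₄}  = {x₄} ∪ {x₁}
  {x₁,x₂,x₄}  = {x₂,x₄} ∪ {x₁}
  (now 13)
Round 3 adds 3:
  {x₃}  = complement {x₁,x₂,x₄}
  {x₂,x₃}  = complement {x₁,x₄}
  {x₃,x₄}  = complement {x₁,x₂}
  (now 16)
Round 4 adds nothing — fixpoint reached.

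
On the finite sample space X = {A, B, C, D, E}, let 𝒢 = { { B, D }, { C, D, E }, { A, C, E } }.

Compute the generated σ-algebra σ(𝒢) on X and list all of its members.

|σ(𝒢)| = 16.  σ(𝒢) = { ∅, { A }, { B }, { D }, { A, B }, { A, D }, { B, D }, { C, E }, { A, B, D }, { A, C, E }, { B, C, E }, { C, D, E }, { A, B, C, E }, { A, C, D, E }, { B, C, D, E }, X }

Working:
Start: 𝒢 ∪ {∅, X} = { ∅, { B, D }, { A, C, E }, { C, D, E }, X }.
Round 1: +3 →
  { A, B }  = ᶜ of { C, D, E }
  { A, C, D, E }  = { C, D, E } ∪ { A, C, E }
  { B, C, D, E }  = { C, D, E } ∪ { B, D }
  — 8 sets.
Round 2: 4 new —
  { A }  = ᶜ of { B, C, D, E }
  { B }  = ᶜ of { A, C, D, E }
  { A, B, D }  = { A, B } ∪ { B, D }
  { A, B, C, E }  = { A, C, E } ∪ { A, B }
  — 12 sets.
Round 3 adds 2:
  { D }  = ᶜ of { A, B, C, E }
  { C, E }  = ᶜ of { A, B, D }
  — 14 sets.
Round 4: +2 →
  { A, D }  = { D } ∪ { A }
  { B, C, E }  = { B } ∪ { C, E }
  — 16 sets.
Round 5: stable.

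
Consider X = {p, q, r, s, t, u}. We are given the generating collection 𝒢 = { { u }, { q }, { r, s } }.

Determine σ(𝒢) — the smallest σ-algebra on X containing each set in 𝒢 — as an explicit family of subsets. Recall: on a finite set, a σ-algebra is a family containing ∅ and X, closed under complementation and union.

|σ(𝒢)| = 16.  σ(𝒢) = { {}, { q }, { u }, { p, t }, { q, u }, { r, s }, { p, q, t }, { p, t, u }, { q, r, s }, { r, s, u }, { p, q, t, u }, { p, r, s, t }, { q, r, s, u }, { p, q, r, s, t }, { p, r, s, t, u }, X }

Trace:
Seed the family with 𝒢 together with ∅ and X: { {}, { q }, { u }, { r, s }, X }.
Step 1. New:
  { q, u }  = { q } ∪ { u }
  { q, r, s }  = { r, s } ∪ { q }
  { r, s, u }  = { r, s } ∪ { u }
  { p, q, t, u }  = complement { r, s }
  { p, q, r, s, t }  = complement { u }
  { p, r, s, t, u }  = complement { q }
  [11 total]
Step 2: 4 new —
  { p, q, t }  = complement { r, s, u }
  { p, t, u }  = complement { q, r, s }
  { p, r, s, t }  = complement { q, u }
  { q, r, s, u }  = { r, s } ∪ { q, u }
  [15 total]
Step 3 adds 1:
  { p, t }  = complement { q, r, s, u }
  [16 total]
Step 4 adds nothing — fixpoint reached.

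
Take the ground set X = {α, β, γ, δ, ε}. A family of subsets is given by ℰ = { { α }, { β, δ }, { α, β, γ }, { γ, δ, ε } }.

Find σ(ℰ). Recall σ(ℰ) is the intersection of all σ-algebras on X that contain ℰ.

Answer: σ(ℰ) = { {}, { α }, { β }, { γ }, { δ }, { ε }, { α, β }, { α, γ }, { α, δ }, { α, ε }, { β, γ }, { β, δ }, { β, ε }, { γ, δ }, { γ, ε }, { δ, ε }, { α, β, γ }, { α, β, δ }, { α, β, ε }, { α, γ, δ }, { α, γ, ε }, { α, δ, ε }, { β, γ, δ }, { β, γ, ε }, { β, δ, ε }, { γ, δ, ε }, { α, β, γ, δ }, { α, β, γ, ε }, { α, β, δ, ε }, { α, γ, δ, ε }, { β, γ, δ, ε }, X }

Working:
Initial family (6 sets): { {}, { α }, { β, δ }, { α, β, γ }, { γ, δ, ε }, X }.
Pass 1. New:
  { α, β }  = ᶜ of { γ, δ, ε }
  { δ, ε }  = ᶜ of { α, β, γ }
  { α, β, δ }  = { β, δ } ∪ { α }
  { α, γ, ε }  = ᶜ of { β, δ }
  { α, β, γ, δ }  = { α, β, γ } ∪ { β, δ }
  { α, γ, δ, ε }  = { γ, δ, ε } ∪ { α }
  { β, γ, δ, ε }  = ᶜ of { α }
  |family| = 13
Pass 2. New:
  { β }  = ᶜ of { α, γ, δ, ε }
  { ε }  = ᶜ of { α, β, γ, δ }
  { γ, ε }  = ᶜ of { α, β, δ }
  { α, δ, ε }  = { δ, ε } ∪ { α }
  { β, δ, ε }  = { δ, ε } ∪ { β, δ }
  { α, β, γ, ε }  = { α, β, γ } ∪ { α, γ, ε }
  { α, β, δ, ε }  = { α, β } ∪ { δ, ε }
  |family| = 20
Pass 3: +8 →
  { γ }  = ᶜ of { α, β, δ, ε }
  { δ }  = ᶜ of { α, β, γ, ε }
  { α, γ }  = ᶜ of { β, δ, ε }
  { α, ε }  = { ε } ∪ { α }
  { β, γ }  = ᶜ of { α, δ, ε }
  { β, ε }  = { β } ∪ { ε }
  { α, β, ε }  = { α, β } ∪ { ε }
  { β, γ, ε }  = { β } ∪ { γ, ε }
  |family| = 28
Pass 4: 4 new —
  { α, δ }  = ᶜ of { β, γ, ε }
  { γ, δ }  = ᶜ of { α, β, ε }
  { α, γ, δ }  = ᶜ of { β, ε }
  { β, γ, δ }  = ᶜ of { α, ε }
  |family| = 32
Pass 5: already closed under ᶜ and ∪.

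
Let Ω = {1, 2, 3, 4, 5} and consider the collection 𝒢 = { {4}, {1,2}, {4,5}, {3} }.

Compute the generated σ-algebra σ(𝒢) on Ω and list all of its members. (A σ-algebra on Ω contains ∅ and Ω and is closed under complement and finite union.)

σ(𝒢) = { ∅, {3}, {4}, {5}, {1,2}, {3,4}, {3,5}, {4,5}, {1,2,3}, {1,2,4}, {1,2,5}, {3,4,5}, {1,2,3,4}, {1,2,3,5}, {1,2,4,5}, Ω }

Trace:
Begin from { ∅, {3}, {4}, {1,2}, {4,5}, Ω } (that is, 𝒢 plus ∅ and Ω).
Step 1 adds 6:
  {3,4}  = {3} ∪ {4}
  {1,2,3}  = {4,5}ᶜ
  {1,2,4}  = {1,2} ∪ {4}
  {3,4,5}  = {1,2}ᶜ
  {1,2,3,5}  = {4}ᶜ
  {1,2,4,5}  = {3}ᶜ
  (now 12)
Step 2: 3 new —
  {3,5}  = {1,2,4}ᶜ
  {1,2,5}  = {3,4}ᶜ
  {1,2,3,4}  = {3,4} ∪ {1,2,3}
  (now 15)
Step 3. New:
  {5}  = {1,2,3,4}ᶜ
  (now 16)
Step 4: no new sets; the family is a σ-algebra.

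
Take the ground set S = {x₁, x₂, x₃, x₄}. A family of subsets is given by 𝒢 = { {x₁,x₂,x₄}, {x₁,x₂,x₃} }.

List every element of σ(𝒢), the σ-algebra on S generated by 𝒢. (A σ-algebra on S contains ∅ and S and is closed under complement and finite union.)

Take S₀ = 𝒢 ∪ {∅, S} = { ∅, {x₁,x₂,x₃}, {x₁,x₂,x₄}, S }.
Pass 1: 2 new —
  {x₃}  = complement {x₁,x₂,x₄}
  {x₄}  = complement {x₁,x₂,x₃}
  [6 total]
Pass 2: +1 →
  {x₃,x₄}  = {x₃} ∪ {x₄}
  [7 total]
Pass 3: 1 new —
  {x₁,x₂}  = complement {x₃,x₄}
  [8 total]
Pass 4: already closed under ᶜ and ∪.

|σ(𝒢)| = 8.  σ(𝒢) = { ∅, {x₃}, {x₄}, {x₁,x₂}, {x₃,x₄}, {x₁,x₂,x₃}, {x₁,x₂,x₄}, S }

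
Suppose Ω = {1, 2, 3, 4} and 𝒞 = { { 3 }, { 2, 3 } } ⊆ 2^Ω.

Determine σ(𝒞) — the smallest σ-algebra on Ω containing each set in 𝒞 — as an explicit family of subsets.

Take S₀ = 𝒞 ∪ {∅, Ω} = { ∅, { 3 }, { 2, 3 }, Ω }.
Step 1 (2 new):
  { 1, 4 }  = { 2, 3 }ᶜ
  { 1, 2, 4 }  = { 3 }ᶜ
  (now 6)
Step 2 adds 1:
  { 1, 3, 4 }  = { 3 } ∪ { 1, 4 }
  (now 7)
Step 3 (1 new):
  { 2 }  = { 1, 3, 4 }ᶜ
  (now 8)
Step 4: closed — nothing new.

Therefore σ(𝒞) = { ∅, { 2 }, { 3 }, { 1, 4 }, { 2, 3 }, { 1, 2, 4 }, { 1, 3, 4 }, Ω } (|σ(𝒞)| = 8).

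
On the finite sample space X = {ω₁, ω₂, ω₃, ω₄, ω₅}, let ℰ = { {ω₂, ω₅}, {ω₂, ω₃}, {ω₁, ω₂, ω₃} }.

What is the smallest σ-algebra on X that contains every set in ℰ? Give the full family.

Initial family (5 sets): { ∅, {ω₂, ω₃}, {ω₂, ω₅}, {ω₁, ω₂, ω₃}, X }.
Iteration 1 (5 new):
  {ω₄, ω₅}  = complement {ω₁, ω₂, ω₃}
  {ω₁, ω₃, ω₄}  = complement {ω₂, ω₅}
  {ω₁, ω₄, ω₅}  = complement {ω₂, ω₃}
  {ω₂, ω₃, ω₅}  = {ω₂, ω₅} ∪ {ω₂, ω₃}
  {ω₁, ω₂, ω₃, ω₅}  = {ω₂, ω₅} ∪ {ω₁, ω₂, ω₃}
  [10 total]
Iteration 2: +7 →
  {ω₄}  = complement {ω₁, ω₂, ω₃, ω₅}
  {ω₁, ω₄}  = complement {ω₂, ω₃, ω₅}
  {ω₂, ω₄, ω₅}  = {ω₂, ω₅} ∪ {ω₄, ω₅}
  {ω₁, ω₂, ω₃, ω₄}  = {ω₁, ω₂, ω₃} ∪ {ω₁, ω₃, ω₄}
  {ω₁, ω₂, ω₄, ω₅}  = {ω₁, ω₄, ω₅} ∪ {ω₂, ω₅}
  {ω₁, ω₃, ω₄, ω₅}  = {ω₁, ω₄, ω₅} ∪ {ω₁, ω₃, ω₄}
  {ω₂, ω₃, ω₄, ω₅}  = {ω₄, ω₅} ∪ {ω₂, ω₃, ω₅}
  [17 total]
Iteration 3. New:
  {ω₁}  = complement {ω₂, ω₃, ω₄, ω₅}
  {ω₂}  = complement {ω₁, ω₃, ω₄, ω₅}
  {ω₃}  = complement {ω₁, ω₂, ω₄, ω₅}
  {ω₅}  = complement {ω₁, ω₂, ω₃, ω₄}
  {ω₁, ω₃}  = complement {ω₂, ω₄, ω₅}
  {ω₂, ω₃, ω₄}  = {ω₂, ω₃} ∪ {ω₄}
  [23 total]
Iteration 4: +9 →
  {ω₁, ω₂}  = {ω₂} ∪ {ω₁}
  {ω₁, ω₅}  = complement {ω₂, ω₃, ω₄}
  {ω₂, ω₄}  = {ω₂} ∪ {ω₄}
  {ω₃, ω₄}  = {ω₃} ∪ {ω₄}
  {ω₃, ω₅}  = {ω₅} ∪ {ω₃}
  {ω₁, ω₂, ω₄}  = {ω₂} ∪ {ω₁, ω₄}
  {ω₁, ω₂, ω₅}  = {ω₂, ω₅} ∪ {ω₁}
  {ω₁, ω₃, ω₅}  = {ω₅} ∪ {ω₁, ω₃}
  {ω₃, ω₄, ω₅}  = {ω₄, ω₅} ∪ {ω₃}
  [32 total]
Iteration 5: stable.

σ(ℰ) = { ∅, {ω₁}, {ω₂}, {ω₃}, {ω₄}, {ω₅}, {ω₁, ω₂}, {ω₁, ω₃}, {ω₁, ω₄}, {ω₁, ω₅}, {ω₂, ω₃}, {ω₂, ω₄}, {ω₂, ω₅}, {ω₃, ω₄}, {ω₃, ω₅}, {ω₄, ω₅}, {ω₁, ω₂, ω₃}, {ω₁, ω₂, ω₄}, {ω₁, ω₂, ω₅}, {ω₁, ω₃, ω₄}, {ω₁, ω₃, ω₅}, {ω₁, ω₄, ω₅}, {ω₂, ω₃, ω₄}, {ω₂, ω₃, ω₅}, {ω₂, ω₄, ω₅}, {ω₃, ω₄, ω₅}, {ω₁, ω₂, ω₃, ω₄}, {ω₁, ω₂, ω₃, ω₅}, {ω₁, ω₂, ω₄, ω₅}, {ω₁, ω₃, ω₄, ω₅}, {ω₂, ω₃, ω₄, ω₅}, X }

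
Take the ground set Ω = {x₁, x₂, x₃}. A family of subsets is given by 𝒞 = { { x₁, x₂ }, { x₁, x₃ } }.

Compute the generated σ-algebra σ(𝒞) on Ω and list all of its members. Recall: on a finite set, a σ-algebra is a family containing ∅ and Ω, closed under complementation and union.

Initial family (4 sets): { {  }, { x₁, x₂ }, { x₁, x₃ }, Ω }.
Iteration 1. New:
  { x₂ }  = ᶜ of { x₁, x₃ }
  { x₃ }  = ᶜ of { x₁, x₂ }
  [6 total]
Iteration 2 (1 new):
  { x₂, x₃ }  = { x₃ } ∪ { x₂ }
  [7 total]
Iteration 3: 1 new —
  { x₁ }  = ᶜ of { x₂, x₃ }
  [8 total]
Iteration 4 adds nothing — fixpoint reached.

σ(𝒞) = { {  }, { x₁ }, { x₂ }, { x₃ }, { x₁, x₂ }, { x₁, x₃ }, { x₂, x₃ }, Ω }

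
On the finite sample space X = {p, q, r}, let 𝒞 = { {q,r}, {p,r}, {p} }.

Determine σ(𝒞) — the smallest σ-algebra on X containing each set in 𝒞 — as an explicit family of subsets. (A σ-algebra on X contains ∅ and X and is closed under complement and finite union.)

Seed the family with 𝒞 together with ∅ and X: { ∅, {p}, {p,r}, {q,r}, X }.
Pass 1: 1 new —
  {q}  = {p,r}ᶜ
  [6 total]
Pass 2 adds 1:
  {p,q}  = {q} ∪ {p}
  [7 total]
Pass 3 adds 1:
  {r}  = {p,q}ᶜ
  [8 total]
Pass 4 adds nothing — fixpoint reached.

σ(𝒞) = { ∅, {p}, {q}, {r}, {p,q}, {p,r}, {q,r}, X }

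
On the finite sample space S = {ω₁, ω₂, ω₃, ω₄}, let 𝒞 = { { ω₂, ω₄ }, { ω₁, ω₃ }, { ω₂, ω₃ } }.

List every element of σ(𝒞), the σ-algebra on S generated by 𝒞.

Begin from { {  }, { ω₁, ω₃ }, { ω₂, ω₃ }, { ω₂, ω₄ }, S } (that is, 𝒞 plus ∅ and S).
Round 1 (3 new):
  { ω₁, ω₄ }  = ᶜ of { ω₂, ω₃ }
  { ω₁, ω₂, ω₃ }  = { ω₂, ω₃ } ∪ { ω₁, ω₃ }
  { ω₂, ω₃, ω₄ }  = { ω₂, ω₃ } ∪ { ω₂, ω₄ }
  (now 8)
Round 2 adds 4:
  { ω₁ }  = ᶜ of { ω₂, ω₃, ω₄ }
  { ω₄ }  = ᶜ of { ω₁, ω₂, ω₃ }
  { ω₁, ω₂, ω₄ }  = { ω₁, ω₄ } ∪ { ω₂, ω₄ }
  { ω₁, ω₃, ω₄ }  = { ω₁, ω₄ } ∪ { ω₁, ω₃ }
  (now 12)
Round 3: 2 new —
  { ω₂ }  = ᶜ of { ω₁, ω₃, ω₄ }
  { ω₃ }  = ᶜ of { ω₁, ω₂, ω₄ }
  (now 14)
Round 4: 2 new —
  { ω₁, ω₂ }  = { ω₂ } ∪ { ω₁ }
  { ω₃, ω₄ }  = { ω₃ } ∪ { ω₄ }
  (now 16)
Round 5: closed — nothing new.

Hence σ(𝒞) has 16 members: { {  }, { ω₁ }, { ω₂ }, { ω₃ }, { ω₄ }, { ω₁, ω₂ }, { ω₁, ω₃ }, { ω₁, ω₄ }, { ω₂, ω₃ }, { ω₂, ω₄ }, { ω₃, ω₄ }, { ω₁, ω₂, ω₃ }, { ω₁, ω₂, ω₄ }, { ω₁, ω₃, ω₄ }, { ω₂, ω₃, ω₄ }, S }.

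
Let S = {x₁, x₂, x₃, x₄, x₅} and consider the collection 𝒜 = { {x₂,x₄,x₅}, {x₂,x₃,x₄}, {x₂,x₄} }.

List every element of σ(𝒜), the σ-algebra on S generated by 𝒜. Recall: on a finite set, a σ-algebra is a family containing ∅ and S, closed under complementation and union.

σ(𝒜) = { {}, {x₁}, {x₃}, {x₅}, {x₁,x₃}, {x₁,x₅}, {x₂,x₄}, {x₃,x₅}, {x₁,x₂,x₄}, {x₁,x₃,x₅}, {x₂,x₃,x₄}, {x₂,x₄,x₅}, {x₁,x₂,x₃,x₄}, {x₁,x₂,x₄,x₅}, {x₂,x₃,x₄,x₅}, S }

Derivation:
Begin from { {}, {x₂,x₄}, {x₂,x₃,x₄}, {x₂,x₄,x₅}, S } (that is, 𝒜 plus ∅ and S).
Pass 1 (4 new):
  {x₁,x₃}  = {x₂,x₄,x₅}ᶜ
  {x₁,x₅}  = {x₂,x₃,x₄}ᶜ
  {x₁,x₃,x₅}  = {x₂,x₄}ᶜ
  {x₂,x₃,x₄,x₅}  = {x₂,x₃,x₄} ∪ {x₂,x₄,x₅}
  [9 total]
Pass 2: 3 new —
  {x₁}  = {x₂,x₃,x₄,x₅}ᶜ
  {x₁,x₂,x₃,x₄}  = {x₂,x₃,x₄} ∪ {x₁,x₃}
  {x₁,x₂,x₄,x₅}  = {x₁,x₅} ∪ {x₂,x₄}
  [12 total]
Pass 3: +3 →
  {x₃}  = {x₁,x₂,x₄,x₅}ᶜ
  {x₅}  = {x₁,x₂,x₃,x₄}ᶜ
  {x₁,x₂,x₄}  = {x₂,x₄} ∪ {x₁}
  [15 total]
Pass 4: 1 new —
  {x₃,x₅}  = {x₁,x₂,x₄}ᶜ
  [16 total]
Pass 5: closed — nothing new.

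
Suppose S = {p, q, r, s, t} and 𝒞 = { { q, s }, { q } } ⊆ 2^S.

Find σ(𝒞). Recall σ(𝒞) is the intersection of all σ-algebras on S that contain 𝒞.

|σ(𝒞)| = 8.  σ(𝒞) = { {}, { q }, { s }, { q, s }, { p, r, t }, { p, q, r, t }, { p, r, s, t }, S }

Check:
Take S₀ = 𝒞 ∪ {∅, S} = { {}, { q }, { q, s }, S }.
Round 1. New:
  { p, r, t }  = complement { q, s }
  { p, r, s, t }  = complement { q }
  [6 total]
Round 2. New:
  { p, q, r, t }  = { p, r, t } ∪ { q }
  [7 total]
Round 3 (1 new):
  { s }  = complement { p, q, r, t }
  [8 total]
Round 4: closed — nothing new.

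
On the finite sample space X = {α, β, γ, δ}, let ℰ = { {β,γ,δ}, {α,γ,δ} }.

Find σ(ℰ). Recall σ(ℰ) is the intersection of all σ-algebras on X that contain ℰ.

Answer: σ(ℰ) = { {}, {α}, {β}, {α,β}, {γ,δ}, {α,γ,δ}, {β,γ,δ}, X }

Derivation:
Begin from { {}, {α,γ,δ}, {β,γ,δ}, X } (that is, ℰ plus ∅ and X).
Step 1: +2 →
  {α}  = complement {β,γ,δ}
  {β}  = complement {α,γ,δ}
  (now 6)
Step 2: 1 new —
  {α,β}  = {β} ∪ {α}
  (now 7)
Step 3 adds 1:
  {γ,δ}  = complement {α,β}
  (now 8)
Step 4 adds nothing — fixpoint reached.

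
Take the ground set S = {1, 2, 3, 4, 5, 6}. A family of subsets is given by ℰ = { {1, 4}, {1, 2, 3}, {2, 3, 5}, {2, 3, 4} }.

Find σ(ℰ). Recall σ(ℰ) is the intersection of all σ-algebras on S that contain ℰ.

Take S₀ = ℰ ∪ {∅, S} = { {}, {1, 4}, {1, 2, 3}, {2, 3, 4}, {2, 3, 5}, S }.
Iteration 1 adds 8:
  {1, 4, 6}  = S∖{2, 3, 5}
  {1, 5, 6}  = S∖{2, 3, 4}
  {4, 5, 6}  = S∖{1, 2, 3}
  {1, 2, 3, 4}  = {1, 2, 3} ∪ {1, 4}
  {1, 2, 3, 5}  = {2, 3, 5} ∪ {1, 2, 3}
  {2, 3, 4, 5}  = {2, 3, 5} ∪ {2, 3, 4}
  {2, 3, 5, 6}  = S∖{1, 4}
  {1, 2, 3, 4, 5}  = {2, 3, 5} ∪ {1, 4}
  [14 total]
Iteration 2: 8 new —
  {6}  = S∖{1, 2, 3, 4, 5}
  {1, 6}  = S∖{2, 3, 4, 5}
  {4, 6}  = S∖{1, 2, 3, 5}
  {5, 6}  = S∖{1, 2, 3, 4}
  {1, 4, 5, 6}  = {1, 4, 6} ∪ {1, 5, 6}
  {1, 2, 3, 4, 6}  = {1, 2, 3} ∪ {1, 4, 6}
  {1, 2, 3, 5, 6}  = {1, 2, 3} ∪ {1, 5, 6}
  {2, 3, 4, 5, 6}  = {2, 3, 4} ∪ {4, 5, 6}
  [22 total]
Iteration 3: +6 →
  {1}  = S∖{2, 3, 4, 5, 6}
  {4}  = S∖{1, 2, 3, 5, 6}
  {5}  = S∖{1, 2, 3, 4, 6}
  {2, 3}  = S∖{1, 4, 5, 6}
  {1, 2, 3, 6}  = {1, 6} ∪ {1, 2, 3}
  {2, 3, 4, 6}  = {4, 6} ∪ {2, 3, 4}
  [28 total]
Iteration 4 (4 new):
  {1, 5}  = S∖{2, 3, 4, 6}
  {4, 5}  = S∖{1, 2, 3, 6}
  {1, 4, 5}  = {5} ∪ {1, 4}
  {2, 3, 6}  = {6} ∪ {2, 3}
  [32 total]
Iteration 5: already closed under ᶜ and ∪.

Therefore σ(ℰ) = { {}, {1}, {4}, {5}, {6}, {1, 4}, {1, 5}, {1, 6}, {2, 3}, {4, 5}, {4, 6}, {5, 6}, {1, 2, 3}, {1, 4, 5}, {1, 4, 6}, {1, 5, 6}, {2, 3, 4}, {2, 3, 5}, {2, 3, 6}, {4, 5, 6}, {1, 2, 3, 4}, {1, 2, 3, 5}, {1, 2, 3, 6}, {1, 4, 5, 6}, {2, 3, 4, 5}, {2, 3, 4, 6}, {2, 3, 5, 6}, {1, 2, 3, 4, 5}, {1, 2, 3, 4, 6}, {1, 2, 3, 5, 6}, {2, 3, 4, 5, 6}, S } (|σ(ℰ)| = 32).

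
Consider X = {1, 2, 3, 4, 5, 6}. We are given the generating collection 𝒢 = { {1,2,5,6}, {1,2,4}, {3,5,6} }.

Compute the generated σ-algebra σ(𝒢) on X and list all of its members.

|σ(𝒢)| = 16.  σ(𝒢) = { {}, {3}, {4}, {1,2}, {3,4}, {5,6}, {1,2,3}, {1,2,4}, {3,5,6}, {4,5,6}, {1,2,3,4}, {1,2,5,6}, {3,4,5,6}, {1,2,3,5,6}, {1,2,4,5,6}, X }

Trace:
Take S₀ = 𝒢 ∪ {∅, X} = { {}, {1,2,4}, {3,5,6}, {1,2,5,6}, X }.
Pass 1: +3 →
  {3,4}  = complement {1,2,5,6}
  {1,2,3,5,6}  = {3,5,6} ∪ {1,2,5,6}
  {1,2,4,5,6}  = {1,2,4} ∪ {1,2,5,6}
  — 8 sets.
Pass 2. New:
  {3}  = complement {1,2,4,5,6}
  {4}  = complement {1,2,3,5,6}
  {1,2,3,4}  = {3,4} ∪ {1,2,4}
  {3,4,5,6}  = {3,4} ∪ {3,5,6}
  — 12 sets.
Pass 3. New:
  {1,2}  = complement {3,4,5,6}
  {5,6}  = complement {1,2,3,4}
  — 14 sets.
Pass 4 adds 2:
  {1,2,3}  = {3} ∪ {1,2}
  {4,5,6}  = {5,6} ∪ {4}
  — 16 sets.
Pass 5: stable.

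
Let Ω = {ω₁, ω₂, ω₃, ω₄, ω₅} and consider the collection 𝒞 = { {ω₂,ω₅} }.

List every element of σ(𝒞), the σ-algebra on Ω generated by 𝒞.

Answer: σ(𝒞) = { {}, {ω₂,ω₅}, {ω₁,ω₃,ω₄}, Ω }

Check:
Begin from { {}, {ω₂,ω₅}, Ω } (that is, 𝒞 plus ∅ and Ω).
Step 1. New:
  {ω₁,ω₃,ω₄}  = complement {ω₂,ω₅}
  — 4 sets.
After Step 2 the family is unchanged; done.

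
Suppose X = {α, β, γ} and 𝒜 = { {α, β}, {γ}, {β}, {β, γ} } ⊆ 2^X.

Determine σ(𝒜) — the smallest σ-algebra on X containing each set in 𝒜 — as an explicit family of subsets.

Take S₀ = 𝒜 ∪ {∅, X} = { {}, {β}, {γ}, {α, β}, {β, γ}, X }.
Pass 1: 2 new —
  {α}  = X∖{β, γ}
  {α, γ}  = X∖{β}
  |family| = 8
Pass 2 adds nothing — fixpoint reached.

Hence σ(𝒜) has 8 members: { {}, {α}, {β}, {γ}, {α, β}, {α, γ}, {β, γ}, X }.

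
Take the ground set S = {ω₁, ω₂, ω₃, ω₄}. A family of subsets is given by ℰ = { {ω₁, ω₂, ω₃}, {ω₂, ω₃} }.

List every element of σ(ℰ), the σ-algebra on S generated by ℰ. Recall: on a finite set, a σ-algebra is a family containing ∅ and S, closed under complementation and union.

|σ(ℰ)| = 8.  σ(ℰ) = { ∅, {ω₁}, {ω₄}, {ω₁, ω₄}, {ω₂, ω₃}, {ω₁, ω₂, ω₃}, {ω₂, ω₃, ω₄}, S }

Trace:
Begin from { ∅, {ω₂, ω₃}, {ω₁, ω₂, ω₃}, S } (that is, ℰ plus ∅ and S).
Step 1 (2 new):
  {ω₄}  = S∖{ω₁, ω₂, ω₃}
  {ω₁, ω₄}  = S∖{ω₂, ω₃}
Step 2 (1 new):
  {ω₂, ω₃, ω₄}  = {ω₂, ω₃} ∪ {ω₄}
Step 3 (1 new):
  {ω₁}  = S∖{ω₂, ω₃, ω₄}
After Step 4 the family is unchanged; done.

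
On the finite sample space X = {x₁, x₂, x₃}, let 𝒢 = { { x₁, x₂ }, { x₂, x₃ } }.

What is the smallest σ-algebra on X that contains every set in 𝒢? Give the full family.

Take S₀ = 𝒢 ∪ {∅, X} = { {  }, { x₁, x₂ }, { x₂, x₃ }, X }.
Pass 1 adds 2:
  { x₁ }  = ᶜ of { x₂, x₃ }
  { x₃ }  = ᶜ of { x₁, x₂ }
  (now 6)
Pass 2 (1 new):
  { x₁, x₃ }  = { x₃ } ∪ { x₁ }
  (now 7)
Pass 3: +1 →
  { x₂ }  = ᶜ of { x₁, x₃ }
  (now 8)
Pass 4 adds nothing — fixpoint reached.

Therefore σ(𝒢) = { {  }, { x₁ }, { x₂ }, { x₃ }, { x₁, x₂ }, { x₁, x₃ }, { x₂, x₃ }, X } (|σ(𝒢)| = 8).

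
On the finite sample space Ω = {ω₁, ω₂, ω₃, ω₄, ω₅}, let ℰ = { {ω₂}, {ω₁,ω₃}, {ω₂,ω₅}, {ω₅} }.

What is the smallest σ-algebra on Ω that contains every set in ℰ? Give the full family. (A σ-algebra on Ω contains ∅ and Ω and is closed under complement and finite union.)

σ(ℰ) (16 sets): { {}, {ω₂}, {ω₄}, {ω₅}, {ω₁,ω₃}, {ω₂,ω₄}, {ω₂,ω₅}, {ω₄,ω₅}, {ω₁,ω₂,ω₃}, {ω₁,ω₃,ω₄}, {ω₁,ω₃,ω₅}, {ω₂,ω₄,ω₅}, {ω₁,ω₂,ω₃,ω₄}, {ω₁,ω₂,ω₃,ω₅}, {ω₁,ω₃,ω₄,ω₅}, Ω }

Trace:
Initial family (6 sets): { {}, {ω₂}, {ω₅}, {ω₁,ω₃}, {ω₂,ω₅}, Ω }.
Pass 1. New:
  {ω₁,ω₂,ω₃}  = {ω₁,ω₃} ∪ {ω₂}
  {ω₁,ω₃,ω₄}  = {ω₂,ω₅}ᶜ
  {ω₁,ω₃,ω₅}  = {ω₁,ω₃} ∪ {ω₅}
  {ω₂,ω₄,ω₅}  = {ω₁,ω₃}ᶜ
  {ω₁,ω₂,ω₃,ω₄}  = {ω₅}ᶜ
  {ω₁,ω₂,ω₃,ω₅}  = {ω₂,ω₅} ∪ {ω₁,ω₃}
  {ω₁,ω₃,ω₄,ω₅}  = {ω₂}ᶜ
  (now 13)
Pass 2: 3 new —
  {ω₄}  = {ω₁,ω₂,ω₃,ω₅}ᶜ
  {ω₂,ω₄}  = {ω₁,ω₃,ω₅}ᶜ
  {ω₄,ω₅}  = {ω₁,ω₂,ω₃}ᶜ
  (now 16)
Pass 3: stable.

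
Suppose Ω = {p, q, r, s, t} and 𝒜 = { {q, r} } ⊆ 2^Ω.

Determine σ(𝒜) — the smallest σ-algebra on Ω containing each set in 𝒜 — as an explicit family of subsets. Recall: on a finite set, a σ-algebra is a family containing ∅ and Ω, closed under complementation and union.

Seed the family with 𝒜 together with ∅ and Ω: { {}, {q, r}, Ω }.
Pass 1: +1 →
  {p, s, t}  = ᶜ of {q, r}
  (now 4)
Pass 2: closed — nothing new.

Hence σ(𝒜) has 4 members: { {}, {q, r}, {p, s, t}, Ω }.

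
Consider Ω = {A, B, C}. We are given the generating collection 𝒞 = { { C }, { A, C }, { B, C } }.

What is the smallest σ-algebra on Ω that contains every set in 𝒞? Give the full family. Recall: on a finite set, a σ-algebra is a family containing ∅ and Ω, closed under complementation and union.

Initial family (5 sets): { {}, { C }, { A, C }, { B, C }, Ω }.
Step 1 (3 new):
  { A }  = Ω∖{ B, C }
  { B }  = Ω∖{ A, C }
  { A, B }  = Ω∖{ C }
  |family| = 8
Step 2: already closed under ᶜ and ∪.

|σ(𝒞)| = 8.  σ(𝒞) = { {}, { A }, { B }, { C }, { A, B }, { A, C }, { B, C }, Ω }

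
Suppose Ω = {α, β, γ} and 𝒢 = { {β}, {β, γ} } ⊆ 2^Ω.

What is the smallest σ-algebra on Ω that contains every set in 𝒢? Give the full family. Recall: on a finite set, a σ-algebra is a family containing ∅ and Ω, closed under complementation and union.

Initial family (4 sets): { ∅, {β}, {β, γ}, Ω }.
Round 1: 2 new —
  {α}  = {β, γ}ᶜ
  {α, γ}  = {β}ᶜ
  [6 total]
Round 2 (1 new):
  {α, β}  = {β} ∪ {α}
  [7 total]
Round 3. New:
  {γ}  = {α, β}ᶜ
  [8 total]
Round 4: stable.

|σ(𝒢)| = 8.  σ(𝒢) = { ∅, {α}, {β}, {γ}, {α, β}, {α, γ}, {β, γ}, Ω }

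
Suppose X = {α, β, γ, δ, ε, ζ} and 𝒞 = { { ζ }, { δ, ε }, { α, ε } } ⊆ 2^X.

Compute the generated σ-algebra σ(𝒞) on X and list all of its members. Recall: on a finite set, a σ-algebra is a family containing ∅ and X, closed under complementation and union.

σ(𝒞) (32 sets): { ∅, { α }, { δ }, { ε }, { ζ }, { α, δ }, { α, ε }, { α, ζ }, { β, γ }, { δ, ε }, { δ, ζ }, { ε, ζ }, { α, β, γ }, { α, δ, ε }, { α, δ, ζ }, { α, ε, ζ }, { β, γ, δ }, { β, γ, ε }, { β, γ, ζ }, { δ, ε, ζ }, { α, β, γ, δ }, { α, β, γ, ε }, { α, β, γ, ζ }, { α, δ, ε, ζ }, { β, γ, δ, ε }, { β, γ, δ, ζ }, { β, γ, ε, ζ }, { α, β, γ, δ, ε }, { α, β, γ, δ, ζ }, { α, β, γ, ε, ζ }, { β, γ, δ, ε, ζ }, X }

Trace:
Start: 𝒞 ∪ {∅, X} = { ∅, { ζ }, { α, ε }, { δ, ε }, X }.
Round 1: +6 →
  { α, δ, ε }  = { δ, ε } ∪ { α, ε }
  { α, ε, ζ }  = { α, ε } ∪ { ζ }
  { δ, ε, ζ }  = { δ, ε } ∪ { ζ }
  { α, β, γ, ζ }  = ᶜ of { δ, ε }
  { β, γ, δ, ζ }  = ᶜ of { α, ε }
  { α, β, γ, δ, ε }  = ᶜ of { ζ }
  |family| = 11
Round 2: +7 →
  { α, β, γ }  = ᶜ of { δ, ε, ζ }
  { β, γ, δ }  = ᶜ of { α, ε, ζ }
  { β, γ, ζ }  = ᶜ of { α, δ, ε }
  { α, δ, ε, ζ }  = { α, δ, ε } ∪ { ζ }
  { α, β, γ, δ, ζ }  = { α, β, γ, ζ } ∪ { β, γ, δ, ζ }
  { α, β, γ, ε, ζ }  = { α, β, γ, ζ } ∪ { α, ε, ζ }
  { β, γ, δ, ε, ζ }  = { δ, ε } ∪ { β, γ, δ, ζ }
  |family| = 18
Round 3 (7 new):
  { α }  = ᶜ of { β, γ, δ, ε, ζ }
  { δ }  = ᶜ of { α, β, γ, ε, ζ }
  { ε }  = ᶜ of { α, β, γ, δ, ζ }
  { β, γ }  = ᶜ of { α, δ, ε, ζ }
  { α, β, γ, δ }  = { β, γ, δ } ∪ { α, β, γ }
  { α, β, γ, ε }  = { α, β, γ } ∪ { α, ε }
  { β, γ, δ, ε }  = { δ, ε } ∪ { β, γ, δ }
  |family| = 25
Round 4: 6 new —
  { α, δ }  = { α } ∪ { δ }
  { α, ζ }  = ᶜ of { β, γ, δ, ε }
  { δ, ζ }  = ᶜ of { α, β, γ, ε }
  { ε, ζ }  = ᶜ of { α, β, γ, δ }
  { β, γ, ε }  = { ε } ∪ { β, γ }
  { β, γ, ε, ζ }  = { β, γ, ζ } ∪ { ε }
  |family| = 31
Round 5: 1 new —
  { α, δ, ζ }  = ᶜ of { β, γ, ε }
  |family| = 32
Round 6 adds nothing — fixpoint reached.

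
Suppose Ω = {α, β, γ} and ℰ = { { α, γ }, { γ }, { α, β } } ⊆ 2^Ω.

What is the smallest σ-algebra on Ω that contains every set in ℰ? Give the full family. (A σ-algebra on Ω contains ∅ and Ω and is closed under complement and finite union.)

Answer: σ(ℰ) = { {  }, { α }, { β }, { γ }, { α, β }, { α, γ }, { β, γ }, Ω }

Check:
Start: ℰ ∪ {∅, Ω} = { {  }, { γ }, { α, β }, { α, γ }, Ω }.
Step 1. New:
  { β }  = complement { α, γ }
  (now 6)
Step 2: 1 new —
  { β, γ }  = { γ } ∪ { β }
  (now 7)
Step 3. New:
  { α }  = complement { β, γ }
  (now 8)
Step 4: already closed under ᶜ and ∪.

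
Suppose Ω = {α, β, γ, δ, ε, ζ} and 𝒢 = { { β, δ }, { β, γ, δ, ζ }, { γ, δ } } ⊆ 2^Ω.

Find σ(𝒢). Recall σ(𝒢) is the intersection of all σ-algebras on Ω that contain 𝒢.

Answer: σ(𝒢) = { ∅, { β }, { γ }, { δ }, { ζ }, { α, ε }, { β, γ }, { β, δ }, { β, ζ }, { γ, δ }, { γ, ζ }, { δ, ζ }, { α, β, ε }, { α, γ, ε }, { α, δ, ε }, { α, ε, ζ }, { β, γ, δ }, { β, γ, ζ }, { β, δ, ζ }, { γ, δ, ζ }, { α, β, γ, ε }, { α, β, δ, ε }, { α, β, ε, ζ }, { α, γ, δ, ε }, { α, γ, ε, ζ }, { α, δ, ε, ζ }, { β, γ, δ, ζ }, { α, β, γ, δ, ε }, { α, β, γ, ε, ζ }, { α, β, δ, ε, ζ }, { α, γ, δ, ε, ζ }, Ω }

Derivation:
Seed the family with 𝒢 together with ∅ and Ω: { ∅, { β, δ }, { γ, δ }, { β, γ, δ, ζ }, Ω }.
Pass 1: 4 new —
  { α, ε }  = complement { β, γ, δ, ζ }
  { β, γ, δ }  = { γ, δ } ∪ { β, δ }
  { α, β, ε, ζ }  = complement { γ, δ }
  { α, γ, ε, ζ }  = complement { β, δ }
Pass 2. New:
  { α, ε, ζ }  = complement { β, γ, δ }
  { α, β, δ, ε }  = { α, ε } ∪ { β, δ }
  { α, γ, δ, ε }  = { γ, δ } ∪ { α, ε }
  { α, β, γ, δ, ε }  = { α, ε } ∪ { β, γ, δ }
  { α, β, γ, ε, ζ }  = { α, γ, ε, ζ } ∪ { α, β, ε, ζ }
  { α, β, δ, ε, ζ }  = { β, δ } ∪ { α, β, ε, ζ }
  { α, γ, δ, ε, ζ }  = { α, γ, ε, ζ } ∪ { γ, δ }
Pass 3 adds 6:
  { β }  = complement { α, γ, δ, ε, ζ }
  { γ }  = complement { α, β, δ, ε, ζ }
  { δ }  = complement { α, β, γ, ε, ζ }
  { ζ }  = complement { α, β, γ, δ, ε }
  { β, ζ }  = complement { α, γ, δ, ε }
  { γ, ζ }  = complement { α, β, δ, ε }
Pass 4: +9 →
  { β, γ }  = { β } ∪ { γ }
  { δ, ζ }  = { ζ } ∪ { δ }
  { α, β, ε }  = { β } ∪ { α, ε }
  { α, γ, ε }  = { γ } ∪ { α, ε }
  { α, δ, ε }  = { α, ε } ∪ { δ }
  { β, γ, ζ }  = { β } ∪ { γ, ζ }
  { β, δ, ζ }  = { β, ζ } ∪ { δ }
  { γ, δ, ζ }  = { γ, δ } ∪ { ζ }
  { α, δ, ε, ζ }  = { α, ε, ζ } ∪ { δ }
Pass 5. New:
  { α, β, γ, ε }  = complement { δ, ζ }
Pass 6: stable.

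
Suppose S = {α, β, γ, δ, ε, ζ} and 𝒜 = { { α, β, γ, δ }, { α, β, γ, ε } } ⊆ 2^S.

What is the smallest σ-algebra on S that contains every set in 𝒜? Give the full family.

Answer: σ(𝒜) = { {  }, { δ }, { ε }, { ζ }, { δ, ε }, { δ, ζ }, { ε, ζ }, { α, β, γ }, { δ, ε, ζ }, { α, β, γ, δ }, { α, β, γ, ε }, { α, β, γ, ζ }, { α, β, γ, δ, ε }, { α, β, γ, δ, ζ }, { α, β, γ, ε, ζ }, S }

Check:
Start: 𝒜 ∪ {∅, S} = { {  }, { α, β, γ, δ }, { α, β, γ, ε }, S }.
Pass 1: +3 →
  { δ, ζ }  = ᶜ of { α, β, γ, ε }
  { ε, ζ }  = ᶜ of { α, β, γ, δ }
  { α, β, γ, δ, ε }  = { α, β, γ, ε } ∪ { α, β, γ, δ }
  — 7 sets.
Pass 2: 4 new —
  { ζ }  = ᶜ of { α, β, γ, δ, ε }
  { δ, ε, ζ }  = { ε, ζ } ∪ { δ, ζ }
  { α, β, γ, δ, ζ }  = { α, β, γ, δ } ∪ { δ, ζ }
  { α, β, γ, ε, ζ }  = { ε, ζ } ∪ { α, β, γ, ε }
  — 11 sets.
Pass 3: +3 →
  { δ }  = ᶜ of { α, β, γ, ε, ζ }
  { ε }  = ᶜ of { α, β, γ, δ, ζ }
  { α, β, γ }  = ᶜ of { δ, ε, ζ }
  — 14 sets.
Pass 4: 2 new —
  { δ, ε }  = { δ } ∪ { ε }
  { α, β, γ, ζ }  = { α, β, γ } ∪ { ζ }
  — 16 sets.
Pass 5: already closed under ᶜ and ∪.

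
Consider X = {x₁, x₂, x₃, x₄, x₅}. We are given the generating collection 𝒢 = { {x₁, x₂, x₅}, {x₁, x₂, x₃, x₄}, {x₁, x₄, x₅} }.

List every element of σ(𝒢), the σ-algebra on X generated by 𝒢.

|σ(𝒢)| = 32.  σ(𝒢) = { {}, {x₁}, {x₂}, {x₃}, {x₄}, {x₅}, {x₁, x₂}, {x₁, x₃}, {x₁, x₄}, {x₁, x₅}, {x₂, x₃}, {x₂, x₄}, {x₂, x₅}, {x₃, x₄}, {x₃, x₅}, {x₄, x₅}, {x₁, x₂, x₃}, {x₁, x₂, x₄}, {x₁, x₂, x₅}, {x₁, x₃, x₄}, {x₁, x₃, x₅}, {x₁, x₄, x₅}, {x₂, x₃, x₄}, {x₂, x₃, x₅}, {x₂, x₄, x₅}, {x₃, x₄, x₅}, {x₁, x₂, x₃, x₄}, {x₁, x₂, x₃, x₅}, {x₁, x₂, x₄, x₅}, {x₁, x₃, x₄, x₅}, {x₂, x₃, x₄, x₅}, X }

Trace:
Take S₀ = 𝒢 ∪ {∅, X} = { {}, {x₁, x₂, x₅}, {x₁, x₄, x₅}, {x₁, x₂, x₃, x₄}, X }.
Round 1. New:
  {x₅}  = X∖{x₁, x₂, x₃, x₄}
  {x₂, x₃}  = X∖{x₁, x₄, x₅}
  {x₃, x₄}  = X∖{x₁, x₂, x₅}
  {x₁, x₂, x₄, x₅}  = {x₁, x₄, x₅} ∪ {x₁, x₂, x₅}
  (now 9)
Round 2: +6 →
  {x₃}  = X∖{x₁, x₂, x₄, x₅}
  {x₂, x₃, x₄}  = {x₃, x₄} ∪ {x₂, x₃}
  {x₂, x₃, x₅}  = {x₅} ∪ {x₂, x₃}
  {x₃, x₄, x₅}  = {x₃, x₄} ∪ {x₅}
  {x₁, x₂, x₃, x₅}  = {x₁, x₂, x₅} ∪ {x₂, x₃}
  {x₁, x₃, x₄, x₅}  = {x₁, x₄, x₅} ∪ {x₃, x₄}
  (now 15)
Round 3 adds 7:
  {x₂}  = X∖{x₁, x₃, x₄, x₅}
  {x₄}  = X∖{x₁, x₂, x₃, x₅}
  {x₁, x₂}  = X∖{x₃, x₄, x₅}
  {x₁, x₄}  = X∖{x₂, x₃, x₅}
  {x₁, x₅}  = X∖{x₂, x₃, x₄}
  {x₃, x₅}  = {x₃} ∪ {x₅}
  {x₂, x₃, x₄, x₅}  = {x₃, x₄, x₅} ∪ {x₂, x₃, x₅}
  (now 22)
Round 4: +8 →
  {x₁}  = X∖{x₂, x₃, x₄, x₅}
  {x₂, x₄}  = {x₂} ∪ {x₄}
  {x₂, x₅}  = {x₂} ∪ {x₅}
  {x₄, x₅}  = {x₅} ∪ {x₄}
  {x₁, x₂, x₃}  = {x₁, x₂} ∪ {x₃}
  {x₁, x₂, x₄}  = X∖{x₃, x₅}
  {x₁, x₃, x₄}  = {x₃, x₄} ∪ {x₁, x₄}
  {x₁, x₃, x₅}  = {x₁, x₅} ∪ {x₃, x₅}
  (now 30)
Round 5: +2 →
  {x₁, x₃}  = {x₃} ∪ {x₁}
  {x₂, x₄, x₅}  = {x₂, x₅} ∪ {x₄, x₅}
  (now 32)
Round 6: no new sets; the family is a σ-algebra.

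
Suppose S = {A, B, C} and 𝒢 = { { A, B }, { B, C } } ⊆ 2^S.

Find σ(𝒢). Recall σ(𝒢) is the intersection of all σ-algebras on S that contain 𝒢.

Start: 𝒢 ∪ {∅, S} = { ∅, { A, B }, { B, C }, S }.
Pass 1: +2 →
  { A }  = S∖{ B, C }
  { C }  = S∖{ A, B }
  [6 total]
Pass 2 adds 1:
  { A, C }  = { C } ∪ { A }
  [7 total]
Pass 3 (1 new):
  { B }  = S∖{ A, C }
  [8 total]
Pass 4: already closed under ᶜ and ∪.

|σ(𝒢)| = 8.  σ(𝒢) = { ∅, { A }, { B }, { C }, { A, B }, { A, C }, { B, C }, S }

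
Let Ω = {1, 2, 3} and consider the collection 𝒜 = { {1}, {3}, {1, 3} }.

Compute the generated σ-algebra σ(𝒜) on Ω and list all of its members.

Initial family (5 sets): { {}, {1}, {3}, {1, 3}, Ω }.
Pass 1 adds 3:
  {2}  = Ω∖{1, 3}
  {1, 2}  = Ω∖{3}
  {2, 3}  = Ω∖{1}
  — 8 sets.
Pass 2: stable.

σ(𝒜) = { {}, {1}, {2}, {3}, {1, 2}, {1, 3}, {2, 3}, Ω }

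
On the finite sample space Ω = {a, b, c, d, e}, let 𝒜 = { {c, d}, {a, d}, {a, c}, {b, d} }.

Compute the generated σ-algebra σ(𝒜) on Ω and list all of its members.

Initial family (6 sets): { ∅, {a, c}, {a, d}, {b, d}, {c, d}, Ω }.
Round 1 (8 new):
  {a, b, d}  = {a, d} ∪ {b, d}
  {a, b, e}  = {c, d}ᶜ
  {a, c, d}  = {c, d} ∪ {a, d}
  {a, c, e}  = {b, d}ᶜ
  {b, c, d}  = {c, d} ∪ {b, d}
  {b, c, e}  = {a, d}ᶜ
  {b, d, e}  = {a, c}ᶜ
  {a, b, c, d}  = {a, c} ∪ {b, d}
  — 14 sets.
Round 2: +8 →
  {e}  = {a, b, c, d}ᶜ
  {a, e}  = {b, c, d}ᶜ
  {b, e}  = {a, c, d}ᶜ
  {c, e}  = {a, b, d}ᶜ
  {a, b, c, e}  = {a, c, e} ∪ {a, b, e}
  {a, b, d, e}  = {a, b, d} ∪ {a, b, e}
  {a, c, d, e}  = {c, d} ∪ {a, c, e}
  {b, c, d, e}  = {c, d} ∪ {b, c, e}
  — 22 sets.
Round 3: 6 new —
  {a}  = {b, c, d, e}ᶜ
  {b}  = {a, c, d, e}ᶜ
  {c}  = {a, b, d, e}ᶜ
  {d}  = {a, b, c, e}ᶜ
  {a, d, e}  = {a, d} ∪ {a, e}
  {c, d, e}  = {c, d} ∪ {c, e}
  — 28 sets.
Round 4 (4 new):
  {a, b}  = {c, d, e}ᶜ
  {b, c}  = {a, d, e}ᶜ
  {d, e}  = {e} ∪ {d}
  {a, b, c}  = {b} ∪ {a, c}
  — 32 sets.
Round 5: stable.

Hence σ(𝒜) has 32 members: { ∅, {a}, {b}, {c}, {d}, {e}, {a, b}, {a, c}, {a, d}, {a, e}, {b, c}, {b, d}, {b, e}, {c, d}, {c, e}, {d, e}, {a, b, c}, {a, b, d}, {a, b, e}, {a, c, d}, {a, c, e}, {a, d, e}, {b, c, d}, {b, c, e}, {b, d, e}, {c, d, e}, {a, b, c, d}, {a, b, c, e}, {a, b, d, e}, {a, c, d, e}, {b, c, d, e}, Ω }.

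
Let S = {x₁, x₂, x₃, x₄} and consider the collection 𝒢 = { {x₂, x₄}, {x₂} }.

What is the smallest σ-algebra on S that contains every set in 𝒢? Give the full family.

Seed the family with 𝒢 together with ∅ and S: { ∅, {x₂}, {x₂, x₄}, S }.
Pass 1 adds 2:
  {x₁, x₃}  = {x₂, x₄}ᶜ
  {x₁, x₃, x₄}  = {x₂}ᶜ
  [6 total]
Pass 2 adds 1:
  {x₁, x₂, x₃}  = {x₁, x₃} ∪ {x₂}
  [7 total]
Pass 3: +1 →
  {x₄}  = {x₁, x₂, x₃}ᶜ
  [8 total]
Pass 4: already closed under ᶜ and ∪.

Therefore σ(𝒢) = { ∅, {x₂}, {x₄}, {x₁, x₃}, {x₂, x₄}, {x₁, x₂, x₃}, {x₁, x₃, x₄}, S } (|σ(𝒢)| = 8).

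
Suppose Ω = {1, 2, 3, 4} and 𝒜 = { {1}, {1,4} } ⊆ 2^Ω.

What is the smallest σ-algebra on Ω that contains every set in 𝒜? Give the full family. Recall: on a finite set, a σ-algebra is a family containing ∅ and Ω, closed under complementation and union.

Take S₀ = 𝒜 ∪ {∅, Ω} = { {}, {1}, {1,4}, Ω }.
Round 1 adds 2:
  {2,3}  = {1,4}ᶜ
  {2,3,4}  = {1}ᶜ
  [6 total]
Round 2. New:
  {1,2,3}  = {2,3} ∪ {1}
  [7 total]
Round 3: 1 new —
  {4}  = {1,2,3}ᶜ
  [8 total]
Round 4: already closed under ᶜ and ∪.

σ(𝒜) = { {}, {1}, {4}, {1,4}, {2,3}, {1,2,3}, {2,3,4}, Ω }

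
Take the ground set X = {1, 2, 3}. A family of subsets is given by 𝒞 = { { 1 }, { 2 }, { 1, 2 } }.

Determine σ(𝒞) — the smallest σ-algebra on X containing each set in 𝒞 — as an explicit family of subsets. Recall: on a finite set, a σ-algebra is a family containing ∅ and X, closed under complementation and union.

|σ(𝒞)| = 8.  σ(𝒞) = { {}, { 1 }, { 2 }, { 3 }, { 1, 2 }, { 1, 3 }, { 2, 3 }, X }

Derivation:
Take S₀ = 𝒞 ∪ {∅, X} = { {}, { 1 }, { 2 }, { 1, 2 }, X }.
Round 1 (3 new):
  { 3 }  = ᶜ of { 1, 2 }
  { 1, 3 }  = ᶜ of { 2 }
  { 2, 3 }  = ᶜ of { 1 }
  [8 total]
After Round 2 the family is unchanged; done.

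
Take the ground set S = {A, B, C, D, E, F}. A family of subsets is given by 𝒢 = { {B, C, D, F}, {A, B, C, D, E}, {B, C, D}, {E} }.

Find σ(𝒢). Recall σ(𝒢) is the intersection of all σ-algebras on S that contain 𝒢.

Begin from { {}, {E}, {B, C, D}, {B, C, D, F}, {A, B, C, D, E}, S } (that is, 𝒢 plus ∅ and S).
Round 1 adds 6:
  {F}  = {A, B, C, D, E}ᶜ
  {A, E}  = {B, C, D, F}ᶜ
  {A, E, F}  = {B, C, D}ᶜ
  {B, C, D, E}  = {B, C, D} ∪ {E}
  {A, B, C, D, F}  = {E}ᶜ
  {B, C, D, E, F}  = {B, C, D, F} ∪ {E}
  — 12 sets.
Round 2: 3 new —
  {A}  = {B, C, D, E, F}ᶜ
  {A, F}  = {B, C, D, E}ᶜ
  {E, F}  = {F} ∪ {E}
  — 15 sets.
Round 3 (1 new):
  {A, B, C, D}  = {E, F}ᶜ
  — 16 sets.
Round 4: stable.

σ(𝒢) = { {}, {A}, {E}, {F}, {A, E}, {A, F}, {E, F}, {A, E, F}, {B, C, D}, {A, B, C, D}, {B, C, D, E}, {B, C, D, F}, {A, B, C, D, E}, {A, B, C, D, F}, {B, C, D, E, F}, S }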